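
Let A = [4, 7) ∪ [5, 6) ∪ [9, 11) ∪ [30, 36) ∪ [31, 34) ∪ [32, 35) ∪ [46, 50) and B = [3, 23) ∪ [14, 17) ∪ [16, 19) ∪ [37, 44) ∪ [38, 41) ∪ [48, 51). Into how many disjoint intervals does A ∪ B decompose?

A, merged: [4, 7), [9, 11), [30, 36), [46, 50).
B, merged: [3, 23), [37, 44), [48, 51).
A ∪ B = [3, 23), [30, 36), [37, 44), [46, 51).
That is 4 disjoint pieces.

4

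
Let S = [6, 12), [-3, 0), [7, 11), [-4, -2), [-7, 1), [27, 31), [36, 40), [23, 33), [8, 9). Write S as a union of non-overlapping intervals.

[-7, 1) ∪ [6, 12) ∪ [23, 33) ∪ [36, 40)

Sort by start: [-7, 1), [-4, -2), [-3, 0), [6, 12), [7, 11), [8, 9), [23, 33), [27, 31), [36, 40).
[-4, -2) overlaps/touches [-7, 1) → extend to [-7, 1).
[-3, 0) overlaps/touches [-7, 1) → extend to [-7, 1).
[6, 12) is disjoint → start new block.
[7, 11) overlaps/touches [6, 12) → extend to [6, 12).
[8, 9) overlaps/touches [6, 12) → extend to [6, 12).
[23, 33) is disjoint → start new block.
[27, 31) overlaps/touches [23, 33) → extend to [23, 33).
[36, 40) is disjoint → start new block.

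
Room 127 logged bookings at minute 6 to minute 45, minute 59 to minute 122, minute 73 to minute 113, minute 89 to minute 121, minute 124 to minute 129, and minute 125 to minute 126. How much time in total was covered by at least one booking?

Merged: minute 6 to minute 45, minute 59 to minute 122, minute 124 to minute 129.
Lengths: 39 minutes + 63 minutes + 5 minutes = 107 minutes.

107 minutes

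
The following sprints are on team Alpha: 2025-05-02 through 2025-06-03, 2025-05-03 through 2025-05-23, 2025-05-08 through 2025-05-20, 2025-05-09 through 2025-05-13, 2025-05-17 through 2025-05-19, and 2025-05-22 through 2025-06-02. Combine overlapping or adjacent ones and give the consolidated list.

2025-05-02 through 2025-06-03

2025-05-03 through 2025-05-23 overlaps/touches 2025-05-02 through 2025-06-03 → extend to 2025-05-02 through 2025-06-03.
2025-05-08 through 2025-05-20 overlaps/touches 2025-05-02 through 2025-06-03 → extend to 2025-05-02 through 2025-06-03.
2025-05-09 through 2025-05-13 overlaps/touches 2025-05-02 through 2025-06-03 → extend to 2025-05-02 through 2025-06-03.
2025-05-17 through 2025-05-19 overlaps/touches 2025-05-02 through 2025-06-03 → extend to 2025-05-02 through 2025-06-03.
2025-05-22 through 2025-06-02 overlaps/touches 2025-05-02 through 2025-06-03 → extend to 2025-05-02 through 2025-06-03.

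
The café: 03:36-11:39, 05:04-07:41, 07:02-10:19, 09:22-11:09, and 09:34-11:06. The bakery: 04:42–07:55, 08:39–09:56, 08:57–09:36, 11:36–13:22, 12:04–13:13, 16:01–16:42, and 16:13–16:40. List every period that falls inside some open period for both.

First set merges to 03:36–11:39.
Second set merges to 04:42–07:55, 08:39–09:56, 11:36–13:22, 16:01–16:42.
03:36–11:39 overlaps B on 04:42–07:55, 08:39–09:56, 11:36–11:39.

04:42–07:55, 08:39–09:56, 11:36–11:39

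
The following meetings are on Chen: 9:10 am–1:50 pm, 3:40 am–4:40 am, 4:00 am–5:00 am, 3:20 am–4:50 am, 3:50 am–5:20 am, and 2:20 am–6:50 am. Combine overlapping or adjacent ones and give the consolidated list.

Sort by start: 2:20 am-6:50 am, 3:20 am-4:50 am, 3:40 am-4:40 am, 3:50 am-5:20 am, 4:00 am-5:00 am, 9:10 am-1:50 pm.
3:20 am-4:50 am overlaps/touches 2:20 am-6:50 am → extend to 2:20 am-6:50 am.
3:40 am-4:40 am overlaps/touches 2:20 am-6:50 am → extend to 2:20 am-6:50 am.
3:50 am-5:20 am overlaps/touches 2:20 am-6:50 am → extend to 2:20 am-6:50 am.
4:00 am-5:00 am overlaps/touches 2:20 am-6:50 am → extend to 2:20 am-6:50 am.
9:10 am-1:50 pm is disjoint → start new block.

2:20 am-6:50 am, 9:10 am-1:50 pm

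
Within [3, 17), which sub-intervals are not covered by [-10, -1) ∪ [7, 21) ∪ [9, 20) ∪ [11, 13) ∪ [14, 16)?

After merging, the occupied span is [-10, -1), [7, 21).
Uncovered inside [3, 17): [3, 7).

[3, 7)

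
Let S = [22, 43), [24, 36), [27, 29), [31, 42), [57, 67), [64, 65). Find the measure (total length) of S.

Merged: [22, 43), [57, 67).
Lengths: 21 + 10 = 31.

31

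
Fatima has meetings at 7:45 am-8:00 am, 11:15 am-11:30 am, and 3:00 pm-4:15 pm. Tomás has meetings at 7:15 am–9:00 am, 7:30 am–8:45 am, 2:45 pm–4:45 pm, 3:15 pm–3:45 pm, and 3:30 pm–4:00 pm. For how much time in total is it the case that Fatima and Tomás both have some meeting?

B, merged: 7:15 am–9:00 am, 2:45 pm–4:45 pm.
A ∩ B = 7:45 am–8:00 am, 3:00 pm–4:15 pm.
Total: 15 min + 1 h 15 min = 1 h 30 min.

1 h 30 min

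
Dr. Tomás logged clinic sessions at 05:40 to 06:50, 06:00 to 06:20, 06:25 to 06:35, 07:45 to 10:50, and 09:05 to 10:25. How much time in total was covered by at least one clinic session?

Merged: 05:40–06:50, 07:45–10:50.
Lengths: 1 h 10 min + 3 h 5 min = 4 h 15 min.

4 h 15 min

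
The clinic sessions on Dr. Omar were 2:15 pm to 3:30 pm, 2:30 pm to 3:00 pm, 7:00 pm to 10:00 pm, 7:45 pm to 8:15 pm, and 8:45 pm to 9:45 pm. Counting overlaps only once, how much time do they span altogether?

Merged: 2:15 pm–3:30 pm, 7:00 pm–10:00 pm.
Lengths: 1 h 15 min + 3 h = 4 h 15 min.

4 h 15 min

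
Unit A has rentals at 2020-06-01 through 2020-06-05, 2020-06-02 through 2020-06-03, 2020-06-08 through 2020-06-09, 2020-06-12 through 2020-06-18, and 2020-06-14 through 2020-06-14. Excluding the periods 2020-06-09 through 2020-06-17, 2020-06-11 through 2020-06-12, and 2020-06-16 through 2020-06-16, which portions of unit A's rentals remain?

A, merged: 2020-06-01 through 2020-06-05, 2020-06-08 through 2020-06-09, 2020-06-12 through 2020-06-18.
B, merged: 2020-06-09 through 2020-06-17.
2020-06-01 through 2020-06-05: nothing removed.
2020-06-08 through 2020-06-09 \ B = 2020-06-08 through 2020-06-08.
2020-06-12 through 2020-06-18 \ B = 2020-06-18 through 2020-06-18.

2020-06-01 through 2020-06-05, 2020-06-08 through 2020-06-08, 2020-06-18 through 2020-06-18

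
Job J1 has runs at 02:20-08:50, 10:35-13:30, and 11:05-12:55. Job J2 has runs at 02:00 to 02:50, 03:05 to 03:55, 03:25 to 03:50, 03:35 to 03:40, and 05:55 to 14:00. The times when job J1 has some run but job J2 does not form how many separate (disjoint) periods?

2

A, merged: 02:20-08:50, 10:35-13:30.
B, merged: 02:00-02:50, 03:05-03:55, 05:55-14:00.
A \ B = 02:50-03:05, 03:55-05:55.
That is 2 disjoint pieces.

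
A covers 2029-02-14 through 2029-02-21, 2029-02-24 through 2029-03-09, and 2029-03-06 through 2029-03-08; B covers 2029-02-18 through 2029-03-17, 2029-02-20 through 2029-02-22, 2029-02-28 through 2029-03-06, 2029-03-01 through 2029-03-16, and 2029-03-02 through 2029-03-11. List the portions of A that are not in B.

2029-02-14 through 2029-02-17

A, merged: 2029-02-14 through 2029-02-21, 2029-02-24 through 2029-03-09.
B, merged: 2029-02-18 through 2029-03-17.
2029-02-14 through 2029-02-21 \ B = 2029-02-14 through 2029-02-17.
2029-02-24 through 2029-03-09: entirely removed.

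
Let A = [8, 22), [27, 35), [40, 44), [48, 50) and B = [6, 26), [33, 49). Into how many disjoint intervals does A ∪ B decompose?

2

A ∪ B = [6, 26), [27, 50).
That is 2 disjoint pieces.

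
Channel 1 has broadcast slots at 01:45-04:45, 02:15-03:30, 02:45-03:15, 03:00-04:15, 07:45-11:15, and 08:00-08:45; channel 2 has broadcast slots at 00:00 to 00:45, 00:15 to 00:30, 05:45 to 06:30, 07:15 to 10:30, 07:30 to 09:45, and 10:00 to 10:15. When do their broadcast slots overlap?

07:45-10:30

A, merged: 01:45-04:45, 07:45-11:15.
B, merged: 00:00-00:45, 05:45-06:30, 07:15-10:30.
01:45-04:45 meets no B interval.
07:45-11:15 ∩ B → 07:45-10:30.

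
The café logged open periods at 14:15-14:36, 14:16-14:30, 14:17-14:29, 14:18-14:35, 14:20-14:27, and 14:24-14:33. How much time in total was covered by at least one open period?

Merged: 14:15–14:36.
Length: 21 min.

21 min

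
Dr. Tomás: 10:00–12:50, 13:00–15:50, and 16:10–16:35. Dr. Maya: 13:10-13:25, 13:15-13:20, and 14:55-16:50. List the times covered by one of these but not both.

Second set merges to 13:10-13:25, 14:55-16:50.
A but not B: 10:00-12:50, 13:00-13:10, 13:25-14:55.
B but not A: 15:50-16:10, 16:35-16:50.
Combining gives A △ B.

10:00-12:50, 13:00-13:10, 13:25-14:55, 15:50-16:10, 16:35-16:50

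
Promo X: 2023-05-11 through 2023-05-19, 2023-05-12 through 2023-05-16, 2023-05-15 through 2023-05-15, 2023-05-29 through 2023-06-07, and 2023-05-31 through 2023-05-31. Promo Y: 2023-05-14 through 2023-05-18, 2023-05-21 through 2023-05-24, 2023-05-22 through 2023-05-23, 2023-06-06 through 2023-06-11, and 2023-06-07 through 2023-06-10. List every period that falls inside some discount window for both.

2023-05-14 through 2023-05-18, 2023-06-06 through 2023-06-07

A, merged: 2023-05-11 through 2023-05-19, 2023-05-29 through 2023-06-07.
B, merged: 2023-05-14 through 2023-05-18, 2023-05-21 through 2023-05-24, 2023-06-06 through 2023-06-11.
2023-05-11 through 2023-05-19 ∩ B → 2023-05-14 through 2023-05-18.
2023-05-29 through 2023-06-07 ∩ B → 2023-06-06 through 2023-06-07.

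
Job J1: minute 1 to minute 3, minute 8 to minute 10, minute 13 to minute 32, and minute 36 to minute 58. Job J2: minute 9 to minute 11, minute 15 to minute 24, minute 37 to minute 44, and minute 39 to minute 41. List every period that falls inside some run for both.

minute 9 to minute 10, minute 15 to minute 24, minute 37 to minute 44

Merge the second list: minute 9 to minute 11, minute 15 to minute 24, minute 37 to minute 44.
minute 1 to minute 3 meets no B interval.
minute 8 to minute 10 ∩ B → minute 9 to minute 10.
minute 13 to minute 32 ∩ B → minute 15 to minute 24.
minute 36 to minute 58 ∩ B → minute 37 to minute 44.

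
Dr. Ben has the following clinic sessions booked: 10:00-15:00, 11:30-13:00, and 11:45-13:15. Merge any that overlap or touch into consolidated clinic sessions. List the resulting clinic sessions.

10:00-15:00

11:30-13:00 overlaps/touches 10:00-15:00 → extend to 10:00-15:00.
11:45-13:15 overlaps/touches 10:00-15:00 → extend to 10:00-15:00.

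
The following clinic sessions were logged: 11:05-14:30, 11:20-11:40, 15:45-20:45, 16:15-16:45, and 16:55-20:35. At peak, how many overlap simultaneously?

Walk the sorted start/end points keeping a running depth.
The depth first hits 2 at 11:20.

2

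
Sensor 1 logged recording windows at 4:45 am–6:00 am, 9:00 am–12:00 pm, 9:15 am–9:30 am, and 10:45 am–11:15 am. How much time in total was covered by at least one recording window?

4 h 15 min

Merged: 4:45 am-6:00 am, 9:00 am-12:00 pm.
Lengths: 1 h 15 min + 3 h = 4 h 15 min.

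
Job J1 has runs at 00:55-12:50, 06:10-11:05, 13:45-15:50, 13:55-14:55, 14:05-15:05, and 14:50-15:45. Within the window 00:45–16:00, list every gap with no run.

Covered (merged): 00:55-12:50, 13:45-15:50.
Complement within 00:45-16:00: 00:45-00:55, 12:50-13:45, 15:50-16:00.

00:45-00:55, 12:50-13:45, 15:50-16:00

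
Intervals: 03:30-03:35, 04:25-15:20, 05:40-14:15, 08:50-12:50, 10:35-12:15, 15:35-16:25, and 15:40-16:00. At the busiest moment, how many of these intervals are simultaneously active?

Sweep endpoints in order; track running count of active intervals.
Peak of 4 reached at 10:35.

4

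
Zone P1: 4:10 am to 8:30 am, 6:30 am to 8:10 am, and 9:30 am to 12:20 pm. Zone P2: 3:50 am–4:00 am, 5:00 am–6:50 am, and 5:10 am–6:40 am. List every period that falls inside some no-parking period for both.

Merge the first list: 4:10 am–8:30 am, 9:30 am–12:20 pm.
Merge the second list: 3:50 am–4:00 am, 5:00 am–6:50 am.
4:10 am–8:30 am overlaps B on 5:00 am–6:50 am.
9:30 am–12:20 pm falls entirely outside B.

5:00 am–6:50 am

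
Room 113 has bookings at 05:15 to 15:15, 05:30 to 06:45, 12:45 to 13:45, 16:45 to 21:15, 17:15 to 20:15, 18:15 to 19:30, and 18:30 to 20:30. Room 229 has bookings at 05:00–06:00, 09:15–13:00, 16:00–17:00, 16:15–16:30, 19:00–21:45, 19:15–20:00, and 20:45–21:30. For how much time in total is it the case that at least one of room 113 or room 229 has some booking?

Merge the first list: 05:15–15:15, 16:45–21:15.
Merge the second list: 05:00–06:00, 09:15–13:00, 16:00–17:00, 19:00–21:45.
A ∪ B = 05:00–15:15, 16:00–21:45.
Total: 10 h 15 min + 5 h 45 min = 16 h.

16 h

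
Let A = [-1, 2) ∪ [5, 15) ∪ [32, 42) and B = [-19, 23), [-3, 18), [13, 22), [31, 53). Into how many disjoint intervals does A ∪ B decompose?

2

B, merged: [-19, 23), [31, 53).
A ∪ B = [-19, 23), [31, 53).
That is 2 disjoint pieces.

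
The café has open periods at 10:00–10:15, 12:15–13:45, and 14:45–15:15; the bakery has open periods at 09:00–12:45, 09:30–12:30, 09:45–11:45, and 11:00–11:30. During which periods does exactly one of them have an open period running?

B, merged: 09:00–12:45.
Only in the first: 12:45–13:45, 14:45–15:15.
Only in the second: 09:00–10:00, 10:15–12:15.
Together these are the periods covered by exactly one.

09:00–10:00, 10:15–12:15, 12:45–13:45, 14:45–15:15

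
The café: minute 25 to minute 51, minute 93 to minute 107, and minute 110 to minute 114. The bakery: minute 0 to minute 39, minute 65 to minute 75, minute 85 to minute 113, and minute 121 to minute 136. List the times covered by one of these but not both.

minute 0 to minute 25, minute 39 to minute 51, minute 65 to minute 75, minute 85 to minute 93, minute 107 to minute 110, minute 113 to minute 114, minute 121 to minute 136

Only in the first: minute 39 to minute 51, minute 113 to minute 114.
Only in the second: minute 0 to minute 25, minute 65 to minute 75, minute 85 to minute 93, minute 107 to minute 110, minute 121 to minute 136.
Together these are the periods covered by exactly one.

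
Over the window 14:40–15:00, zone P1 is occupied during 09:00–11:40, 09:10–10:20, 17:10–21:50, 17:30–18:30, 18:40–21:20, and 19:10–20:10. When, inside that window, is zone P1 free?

After merging, the occupied span is 09:00–11:40, 17:10–21:50.
Uncovered inside 14:40–15:00: 14:40–15:00.

14:40–15:00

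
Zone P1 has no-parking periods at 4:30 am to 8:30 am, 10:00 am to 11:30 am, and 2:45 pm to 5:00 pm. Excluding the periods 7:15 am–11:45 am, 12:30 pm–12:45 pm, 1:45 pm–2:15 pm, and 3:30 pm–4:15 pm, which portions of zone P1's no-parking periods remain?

4:30 am–7:15 am, 2:45 pm–3:30 pm, 4:15 pm–5:00 pm

4:30 am–8:30 am with B removed leaves 4:30 am–7:15 am.
10:00 am–11:30 am lies entirely inside B → drops out.
2:45 pm–5:00 pm with B removed leaves 2:45 pm–3:30 pm, 4:15 pm–5:00 pm.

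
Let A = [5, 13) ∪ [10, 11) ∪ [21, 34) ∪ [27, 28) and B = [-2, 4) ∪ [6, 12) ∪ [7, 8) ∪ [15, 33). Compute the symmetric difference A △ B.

A, merged: [5, 13), [21, 34).
B, merged: [-2, 4), [6, 12), [15, 33).
A \ B = [5, 6), [12, 13), [33, 34).
B \ A = [-2, 4), [15, 21).
Union of the two gives the symmetric difference.

[-2, 4) ∪ [5, 6) ∪ [12, 13) ∪ [15, 21) ∪ [33, 34)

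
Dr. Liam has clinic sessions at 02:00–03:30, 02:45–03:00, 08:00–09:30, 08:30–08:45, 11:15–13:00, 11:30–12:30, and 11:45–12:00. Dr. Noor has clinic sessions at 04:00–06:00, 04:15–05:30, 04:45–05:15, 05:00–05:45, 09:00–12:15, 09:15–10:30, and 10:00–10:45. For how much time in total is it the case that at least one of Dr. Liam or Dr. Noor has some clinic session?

8 h 30 min

Merge the first list: 02:00–03:30, 08:00–09:30, 11:15–13:00.
Merge the second list: 04:00–06:00, 09:00–12:15.
A ∪ B = 02:00–03:30, 04:00–06:00, 08:00–13:00.
Total: 1 h 30 min + 2 h + 5 h = 8 h 30 min.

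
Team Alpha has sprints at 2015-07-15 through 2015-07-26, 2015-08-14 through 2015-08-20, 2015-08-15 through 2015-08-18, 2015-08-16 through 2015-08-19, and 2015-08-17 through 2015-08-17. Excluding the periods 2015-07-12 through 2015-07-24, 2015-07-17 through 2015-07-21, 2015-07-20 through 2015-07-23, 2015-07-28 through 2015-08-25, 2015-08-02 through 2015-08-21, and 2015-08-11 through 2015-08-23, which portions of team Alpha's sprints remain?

2015-07-25 through 2015-07-26

Merge the first list: 2015-07-15 through 2015-07-26, 2015-08-14 through 2015-08-20.
Merge the second list: 2015-07-12 through 2015-07-24, 2015-07-28 through 2015-08-25.
2015-07-15 through 2015-07-26 with B removed leaves 2015-07-25 through 2015-07-26.
2015-08-14 through 2015-08-20 lies entirely inside B → drops out.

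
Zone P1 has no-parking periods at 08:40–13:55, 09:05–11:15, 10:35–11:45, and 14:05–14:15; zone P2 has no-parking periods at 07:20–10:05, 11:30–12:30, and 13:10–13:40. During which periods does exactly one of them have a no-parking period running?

07:20–08:40, 10:05–11:30, 12:30–13:10, 13:40–13:55, 14:05–14:15

Merge the first list: 08:40–13:55, 14:05–14:15.
A \ B = 10:05–11:30, 12:30–13:10, 13:40–13:55, 14:05–14:15.
B \ A = 07:20–08:40.
Union of the two gives the symmetric difference.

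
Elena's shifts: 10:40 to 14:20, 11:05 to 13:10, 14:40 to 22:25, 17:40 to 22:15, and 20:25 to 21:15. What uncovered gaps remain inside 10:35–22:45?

10:35–10:40, 14:20–14:40, 22:25–22:45

The merged coverage is 10:40–14:20, 14:40–22:25.
Gaps within 10:35–22:45: 10:35–10:40, 14:20–14:40, 22:25–22:45.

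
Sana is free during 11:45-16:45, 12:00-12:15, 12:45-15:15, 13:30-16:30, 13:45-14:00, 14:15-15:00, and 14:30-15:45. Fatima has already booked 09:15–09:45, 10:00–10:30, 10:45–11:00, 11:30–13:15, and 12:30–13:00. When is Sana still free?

A, merged: 11:45–16:45.
B, merged: 09:15–09:45, 10:00–10:30, 10:45–11:00, 11:30–13:15.
11:45–16:45 with B removed leaves 13:15–16:45.

13:15–16:45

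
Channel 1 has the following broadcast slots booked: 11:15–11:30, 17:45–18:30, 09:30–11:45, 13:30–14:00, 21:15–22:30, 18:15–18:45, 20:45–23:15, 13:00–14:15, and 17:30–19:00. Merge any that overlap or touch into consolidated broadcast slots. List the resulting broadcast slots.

Sort by start: 09:30-11:45, 11:15-11:30, 13:00-14:15, 13:30-14:00, 17:30-19:00, 17:45-18:30, 18:15-18:45, 20:45-23:15, 21:15-22:30.
11:15-11:30 overlaps/touches 09:30-11:45 → extend to 09:30-11:45.
13:00-14:15 is disjoint → start new block.
13:30-14:00 overlaps/touches 13:00-14:15 → extend to 13:00-14:15.
17:30-19:00 is disjoint → start new block.
17:45-18:30 overlaps/touches 17:30-19:00 → extend to 17:30-19:00.
18:15-18:45 overlaps/touches 17:30-19:00 → extend to 17:30-19:00.
20:45-23:15 is disjoint → start new block.
21:15-22:30 overlaps/touches 20:45-23:15 → extend to 20:45-23:15.

09:30-11:45, 13:00-14:15, 17:30-19:00, 20:45-23:15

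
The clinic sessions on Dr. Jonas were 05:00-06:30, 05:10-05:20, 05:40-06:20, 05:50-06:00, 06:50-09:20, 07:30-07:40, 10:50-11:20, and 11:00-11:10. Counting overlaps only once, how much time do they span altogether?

Merged: 05:00–06:30, 06:50–09:20, 10:50–11:20.
Lengths: 1 h 30 min + 2 h 30 min + 30 min = 4 h 30 min.

4 h 30 min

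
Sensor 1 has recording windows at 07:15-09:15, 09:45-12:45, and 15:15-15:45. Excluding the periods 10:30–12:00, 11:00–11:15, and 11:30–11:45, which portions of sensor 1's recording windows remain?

Merge the second list: 10:30–12:00.
07:15–09:15 is untouched.
09:45–12:45 with B removed leaves 09:45–10:30, 12:00–12:45.
15:15–15:45 is untouched.

07:15–09:15, 09:45–10:30, 12:00–12:45, 15:15–15:45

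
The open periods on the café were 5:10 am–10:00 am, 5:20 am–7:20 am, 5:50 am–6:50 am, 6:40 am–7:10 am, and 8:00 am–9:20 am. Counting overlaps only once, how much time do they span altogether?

4 h 50 min

Merged: 5:10 am–10:00 am.
Length: 4 h 50 min.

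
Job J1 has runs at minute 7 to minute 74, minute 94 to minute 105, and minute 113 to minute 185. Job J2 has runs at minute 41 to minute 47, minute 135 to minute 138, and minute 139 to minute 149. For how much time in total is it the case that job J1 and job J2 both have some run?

A ∩ B = minute 41 to minute 47, minute 135 to minute 138, minute 139 to minute 149.
Total: 6 minutes + 3 minutes + 10 minutes = 19 minutes.

19 minutes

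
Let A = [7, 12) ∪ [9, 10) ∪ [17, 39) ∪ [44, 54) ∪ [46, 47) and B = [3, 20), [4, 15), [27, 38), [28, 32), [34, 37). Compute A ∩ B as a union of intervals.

[7, 12) ∪ [17, 20) ∪ [27, 38)

First set merges to [7, 12), [17, 39), [44, 54).
Second set merges to [3, 20), [27, 38).
[7, 12) overlaps B on [7, 12).
[17, 39) overlaps B on [17, 20), [27, 38).
[44, 54) falls entirely outside B.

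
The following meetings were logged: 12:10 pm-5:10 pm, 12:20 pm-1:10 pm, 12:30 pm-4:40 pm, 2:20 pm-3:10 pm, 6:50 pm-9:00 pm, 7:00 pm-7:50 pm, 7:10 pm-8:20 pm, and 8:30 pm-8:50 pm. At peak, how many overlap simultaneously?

Sweep endpoints in order; track running count of active intervals.
Peak of 3 reached at 12:30 pm.

3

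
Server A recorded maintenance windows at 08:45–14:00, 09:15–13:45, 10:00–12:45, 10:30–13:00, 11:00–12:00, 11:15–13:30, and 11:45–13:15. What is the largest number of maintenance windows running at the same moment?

Walk the sorted start/end points keeping a running depth.
The depth first hits 7 at 11:45.

7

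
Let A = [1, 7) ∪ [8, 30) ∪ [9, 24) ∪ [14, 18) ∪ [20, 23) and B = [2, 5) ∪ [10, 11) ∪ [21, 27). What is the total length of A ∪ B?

First set merges to [1, 7), [8, 30).
A ∪ B = [1, 7), [8, 30).
Total: 6 + 22 = 28.

28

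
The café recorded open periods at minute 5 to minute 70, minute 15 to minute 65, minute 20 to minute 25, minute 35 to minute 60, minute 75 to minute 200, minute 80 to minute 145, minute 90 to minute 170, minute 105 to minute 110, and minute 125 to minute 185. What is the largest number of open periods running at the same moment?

At minute 105, 4 of the intervals are simultaneously active.
No point has more.

4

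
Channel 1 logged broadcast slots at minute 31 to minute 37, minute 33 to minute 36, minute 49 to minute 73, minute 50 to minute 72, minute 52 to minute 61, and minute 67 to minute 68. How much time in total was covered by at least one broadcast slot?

Merged: minute 31 to minute 37, minute 49 to minute 73.
Lengths: 6 minutes + 24 minutes = 30 minutes.

30 minutes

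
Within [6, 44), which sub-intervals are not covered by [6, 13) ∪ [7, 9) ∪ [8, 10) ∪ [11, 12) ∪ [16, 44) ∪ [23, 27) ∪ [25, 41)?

[13, 16)

After merging, the occupied span is [6, 13), [16, 44).
Gaps within [6, 44): [13, 16).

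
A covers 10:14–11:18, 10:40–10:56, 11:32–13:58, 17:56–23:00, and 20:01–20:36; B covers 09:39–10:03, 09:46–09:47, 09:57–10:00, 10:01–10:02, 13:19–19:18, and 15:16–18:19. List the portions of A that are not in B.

A, merged: 10:14-11:18, 11:32-13:58, 17:56-23:00.
B, merged: 09:39-10:03, 13:19-19:18.
10:14-11:18 is untouched.
11:32-13:58 with B removed leaves 11:32-13:19.
17:56-23:00 with B removed leaves 19:18-23:00.

10:14-11:18, 11:32-13:19, 19:18-23:00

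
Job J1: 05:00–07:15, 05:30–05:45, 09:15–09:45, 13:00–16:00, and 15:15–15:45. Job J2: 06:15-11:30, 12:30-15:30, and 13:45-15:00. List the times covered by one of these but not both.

05:00-06:15, 07:15-09:15, 09:45-11:30, 12:30-13:00, 15:30-16:00

First set merges to 05:00-07:15, 09:15-09:45, 13:00-16:00.
Second set merges to 06:15-11:30, 12:30-15:30.
A but not B: 05:00-06:15, 15:30-16:00.
B but not A: 07:15-09:15, 09:45-11:30, 12:30-13:00.
Combining gives A △ B.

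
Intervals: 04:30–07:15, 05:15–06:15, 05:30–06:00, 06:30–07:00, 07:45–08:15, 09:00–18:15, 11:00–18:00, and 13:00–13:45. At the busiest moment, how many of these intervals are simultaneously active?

At 05:30, 3 of the intervals are simultaneously active.
No point has more.

3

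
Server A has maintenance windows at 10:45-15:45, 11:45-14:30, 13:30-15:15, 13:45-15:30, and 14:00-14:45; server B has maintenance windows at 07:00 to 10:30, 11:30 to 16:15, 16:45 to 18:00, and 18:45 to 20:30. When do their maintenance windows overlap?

First set merges to 10:45–15:45.
10:45–15:45 ∩ B → 11:30–15:45.

11:30–15:45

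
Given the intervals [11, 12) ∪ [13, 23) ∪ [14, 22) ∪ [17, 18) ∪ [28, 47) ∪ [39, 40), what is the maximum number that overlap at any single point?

Walk the sorted start/end points keeping a running depth.
The depth first hits 3 at 17.

3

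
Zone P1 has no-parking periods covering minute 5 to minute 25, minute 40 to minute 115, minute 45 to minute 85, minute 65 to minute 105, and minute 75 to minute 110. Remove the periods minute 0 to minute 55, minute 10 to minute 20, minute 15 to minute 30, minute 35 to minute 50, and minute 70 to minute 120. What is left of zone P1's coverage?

minute 55 to minute 70

First set merges to minute 5 to minute 25, minute 40 to minute 115.
Second set merges to minute 0 to minute 55, minute 70 to minute 120.
minute 5 to minute 25 lies entirely inside B → drops out.
minute 40 to minute 115 with B removed leaves minute 55 to minute 70.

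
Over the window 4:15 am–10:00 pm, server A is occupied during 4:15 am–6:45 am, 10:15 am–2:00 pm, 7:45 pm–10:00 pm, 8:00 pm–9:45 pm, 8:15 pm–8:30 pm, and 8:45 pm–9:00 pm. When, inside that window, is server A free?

6:45 am–10:15 am, 2:00 pm–7:45 pm

The merged coverage is 4:15 am–6:45 am, 10:15 am–2:00 pm, 7:45 pm–10:00 pm.
Complement within 4:15 am–10:00 pm: 6:45 am–10:15 am, 2:00 pm–7:45 pm.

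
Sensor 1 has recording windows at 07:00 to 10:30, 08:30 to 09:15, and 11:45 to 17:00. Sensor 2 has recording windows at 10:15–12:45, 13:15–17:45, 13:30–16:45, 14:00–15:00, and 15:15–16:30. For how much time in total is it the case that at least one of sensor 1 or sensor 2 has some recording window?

First set merges to 07:00–10:30, 11:45–17:00.
Second set merges to 10:15–12:45, 13:15–17:45.
A ∪ B = 07:00–17:45.
Total: 10 h 45 min.

10 h 45 min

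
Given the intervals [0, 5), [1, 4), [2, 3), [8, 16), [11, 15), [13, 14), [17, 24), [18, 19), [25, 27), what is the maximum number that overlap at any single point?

At 2, 3 of the intervals are simultaneously active.
No point has more.

3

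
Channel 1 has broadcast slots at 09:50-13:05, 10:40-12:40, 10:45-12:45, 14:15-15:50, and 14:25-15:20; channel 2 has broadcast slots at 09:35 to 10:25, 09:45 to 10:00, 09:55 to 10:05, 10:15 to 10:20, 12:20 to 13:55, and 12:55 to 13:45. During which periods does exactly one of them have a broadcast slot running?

09:35–09:50, 10:25–12:20, 13:05–13:55, 14:15–15:50

First set merges to 09:50–13:05, 14:15–15:50.
Second set merges to 09:35–10:25, 12:20–13:55.
A \ B = 10:25–12:20, 14:15–15:50.
B \ A = 09:35–09:50, 13:05–13:55.
Union of the two gives the symmetric difference.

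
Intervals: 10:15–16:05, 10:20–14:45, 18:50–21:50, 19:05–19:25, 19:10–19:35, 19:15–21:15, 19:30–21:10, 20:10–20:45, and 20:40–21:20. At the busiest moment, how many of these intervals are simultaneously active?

Walk the sorted start/end points keeping a running depth.
The depth first hits 5 at 20:40.

5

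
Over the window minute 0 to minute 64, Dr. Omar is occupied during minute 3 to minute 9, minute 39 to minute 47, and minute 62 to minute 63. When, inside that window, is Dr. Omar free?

The merged coverage is minute 3 to minute 9, minute 39 to minute 47, minute 62 to minute 63.
Gaps within minute 0 to minute 64: minute 0 to minute 3, minute 9 to minute 39, minute 47 to minute 62, minute 63 to minute 64.

minute 0 to minute 3, minute 9 to minute 39, minute 47 to minute 62, minute 63 to minute 64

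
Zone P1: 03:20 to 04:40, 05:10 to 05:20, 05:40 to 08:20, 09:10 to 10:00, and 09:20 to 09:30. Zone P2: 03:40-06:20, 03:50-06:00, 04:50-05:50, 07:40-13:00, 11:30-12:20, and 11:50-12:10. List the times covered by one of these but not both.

03:20–03:40, 04:40–05:10, 05:20–05:40, 06:20–07:40, 08:20–09:10, 10:00–13:00

Merge the first list: 03:20–04:40, 05:10–05:20, 05:40–08:20, 09:10–10:00.
Merge the second list: 03:40–06:20, 07:40–13:00.
A \ B = 03:20–03:40, 06:20–07:40.
B \ A = 04:40–05:10, 05:20–05:40, 08:20–09:10, 10:00–13:00.
Union of the two gives the symmetric difference.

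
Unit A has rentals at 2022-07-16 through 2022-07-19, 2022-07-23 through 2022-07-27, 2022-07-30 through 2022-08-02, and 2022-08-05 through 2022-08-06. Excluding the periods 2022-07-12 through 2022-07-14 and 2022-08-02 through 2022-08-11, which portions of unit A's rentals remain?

2022-07-16 through 2022-07-19 is untouched.
2022-07-23 through 2022-07-27 is untouched.
2022-07-30 through 2022-08-02 with B removed leaves 2022-07-30 through 2022-08-01.
2022-08-05 through 2022-08-06 lies entirely inside B → drops out.

2022-07-16 through 2022-07-19, 2022-07-23 through 2022-07-27, 2022-07-30 through 2022-08-01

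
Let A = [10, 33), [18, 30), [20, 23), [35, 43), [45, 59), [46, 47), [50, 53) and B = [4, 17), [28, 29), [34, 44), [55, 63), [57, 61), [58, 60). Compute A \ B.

Merge the first list: [10, 33), [35, 43), [45, 59).
Merge the second list: [4, 17), [28, 29), [34, 44), [55, 63).
[10, 33) with B removed leaves [17, 28), [29, 33).
[35, 43) lies entirely inside B → drops out.
[45, 59) with B removed leaves [45, 55).

[17, 28) ∪ [29, 33) ∪ [45, 55)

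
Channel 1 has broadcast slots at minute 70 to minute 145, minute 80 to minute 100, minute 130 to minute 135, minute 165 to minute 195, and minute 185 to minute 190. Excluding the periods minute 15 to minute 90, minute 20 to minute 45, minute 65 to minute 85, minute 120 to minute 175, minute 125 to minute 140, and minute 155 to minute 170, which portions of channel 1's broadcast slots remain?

First set merges to minute 70 to minute 145, minute 165 to minute 195.
Second set merges to minute 15 to minute 90, minute 120 to minute 175.
minute 70 to minute 145 \ B = minute 90 to minute 120.
minute 165 to minute 195 \ B = minute 175 to minute 195.

minute 90 to minute 120, minute 175 to minute 195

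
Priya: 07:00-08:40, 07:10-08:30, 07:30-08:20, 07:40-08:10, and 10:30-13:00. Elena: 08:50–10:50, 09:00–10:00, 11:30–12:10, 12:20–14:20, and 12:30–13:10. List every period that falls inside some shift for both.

A, merged: 07:00-08:40, 10:30-13:00.
B, merged: 08:50-10:50, 11:30-12:10, 12:20-14:20.
07:00-08:40 falls entirely outside B.
10:30-13:00 overlaps B on 10:30-10:50, 11:30-12:10, 12:20-13:00.

10:30-10:50, 11:30-12:10, 12:20-13:00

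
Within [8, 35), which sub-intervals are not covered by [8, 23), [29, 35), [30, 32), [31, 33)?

[23, 29)

The merged coverage is [8, 23), [29, 35).
Uncovered inside [8, 35): [23, 29).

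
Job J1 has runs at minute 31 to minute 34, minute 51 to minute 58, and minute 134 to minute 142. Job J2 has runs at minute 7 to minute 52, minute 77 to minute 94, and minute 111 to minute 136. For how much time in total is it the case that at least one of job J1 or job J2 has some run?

99 minutes

A ∪ B = minute 7 to minute 58, minute 77 to minute 94, minute 111 to minute 142.
Total: 51 minutes + 17 minutes + 31 minutes = 99 minutes.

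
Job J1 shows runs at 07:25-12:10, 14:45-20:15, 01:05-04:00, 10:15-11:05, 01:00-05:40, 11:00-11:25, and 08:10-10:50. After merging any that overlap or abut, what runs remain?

01:00-05:40, 07:25-12:10, 14:45-20:15

Sort by start: 01:00-05:40, 01:05-04:00, 07:25-12:10, 08:10-10:50, 10:15-11:05, 11:00-11:25, 14:45-20:15.
01:05-04:00 overlaps/touches 01:00-05:40 → extend to 01:00-05:40.
07:25-12:10 is disjoint → start new block.
08:10-10:50 overlaps/touches 07:25-12:10 → extend to 07:25-12:10.
10:15-11:05 overlaps/touches 07:25-12:10 → extend to 07:25-12:10.
11:00-11:25 overlaps/touches 07:25-12:10 → extend to 07:25-12:10.
14:45-20:15 is disjoint → start new block.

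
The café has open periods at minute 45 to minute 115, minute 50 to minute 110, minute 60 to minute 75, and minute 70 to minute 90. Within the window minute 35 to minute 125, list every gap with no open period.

After merging, the occupied span is minute 45 to minute 115.
Uncovered inside minute 35 to minute 125: minute 35 to minute 45, minute 115 to minute 125.

minute 35 to minute 45, minute 115 to minute 125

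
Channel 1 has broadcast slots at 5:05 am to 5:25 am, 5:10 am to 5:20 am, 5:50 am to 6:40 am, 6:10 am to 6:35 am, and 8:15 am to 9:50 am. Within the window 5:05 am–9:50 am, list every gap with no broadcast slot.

After merging, the occupied span is 5:05 am-5:25 am, 5:50 am-6:40 am, 8:15 am-9:50 am.
Complement within 5:05 am-9:50 am: 5:25 am-5:50 am, 6:40 am-8:15 am.

5:25 am-5:50 am, 6:40 am-8:15 am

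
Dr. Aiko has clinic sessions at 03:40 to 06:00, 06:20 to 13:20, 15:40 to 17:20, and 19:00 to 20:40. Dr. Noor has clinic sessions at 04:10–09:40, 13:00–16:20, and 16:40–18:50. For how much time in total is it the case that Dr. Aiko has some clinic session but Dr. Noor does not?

A \ B = 03:40–04:10, 09:40–13:00, 16:20–16:40, 19:00–20:40.
Total: 30 min + 3 h 20 min + 20 min + 1 h 40 min = 5 h 50 min.

5 h 50 min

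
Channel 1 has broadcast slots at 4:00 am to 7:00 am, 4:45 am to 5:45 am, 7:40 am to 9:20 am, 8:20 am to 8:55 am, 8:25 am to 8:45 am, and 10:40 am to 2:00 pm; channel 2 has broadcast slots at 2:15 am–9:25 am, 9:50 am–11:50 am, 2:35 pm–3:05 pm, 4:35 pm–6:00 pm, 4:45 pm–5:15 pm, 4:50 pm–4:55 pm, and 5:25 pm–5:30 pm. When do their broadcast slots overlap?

First set merges to 4:00 am-7:00 am, 7:40 am-9:20 am, 10:40 am-2:00 pm.
Second set merges to 2:15 am-9:25 am, 9:50 am-11:50 am, 2:35 pm-3:05 pm, 4:35 pm-6:00 pm.
4:00 am-7:00 am overlaps B on 4:00 am-7:00 am.
7:40 am-9:20 am overlaps B on 7:40 am-9:20 am.
10:40 am-2:00 pm overlaps B on 10:40 am-11:50 am.

4:00 am-7:00 am, 7:40 am-9:20 am, 10:40 am-11:50 am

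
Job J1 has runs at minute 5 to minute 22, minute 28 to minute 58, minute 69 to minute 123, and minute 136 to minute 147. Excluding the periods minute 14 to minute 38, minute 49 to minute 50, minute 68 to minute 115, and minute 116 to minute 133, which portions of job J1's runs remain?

minute 5 to minute 22 minus B → minute 5 to minute 14.
minute 28 to minute 58 minus B → minute 38 to minute 49, minute 50 to minute 58.
minute 69 to minute 123 minus B → minute 115 to minute 116.
minute 136 to minute 147: no B overlap → unchanged.

minute 5 to minute 14, minute 38 to minute 49, minute 50 to minute 58, minute 115 to minute 116, minute 136 to minute 147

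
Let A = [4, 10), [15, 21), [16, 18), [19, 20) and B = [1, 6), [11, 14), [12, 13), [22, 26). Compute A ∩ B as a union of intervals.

[4, 6)

Merge the first list: [4, 10), [15, 21).
Merge the second list: [1, 6), [11, 14), [22, 26).
[4, 10) overlaps B on [4, 6).
[15, 21) falls entirely outside B.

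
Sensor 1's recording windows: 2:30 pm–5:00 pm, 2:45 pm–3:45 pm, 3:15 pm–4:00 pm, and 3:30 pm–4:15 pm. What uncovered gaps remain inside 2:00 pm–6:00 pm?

2:00 pm–2:30 pm, 5:00 pm–6:00 pm

Covered (merged): 2:30 pm–5:00 pm.
Complement within 2:00 pm–6:00 pm: 2:00 pm–2:30 pm, 5:00 pm–6:00 pm.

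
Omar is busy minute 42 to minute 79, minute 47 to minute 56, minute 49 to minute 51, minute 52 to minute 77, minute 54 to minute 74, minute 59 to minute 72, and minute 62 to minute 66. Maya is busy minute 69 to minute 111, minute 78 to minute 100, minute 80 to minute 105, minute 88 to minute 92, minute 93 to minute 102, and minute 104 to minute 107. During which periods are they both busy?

Merge the first list: minute 42 to minute 79.
Merge the second list: minute 69 to minute 111.
minute 42 to minute 79 meets the second set on minute 69 to minute 79.

minute 69 to minute 79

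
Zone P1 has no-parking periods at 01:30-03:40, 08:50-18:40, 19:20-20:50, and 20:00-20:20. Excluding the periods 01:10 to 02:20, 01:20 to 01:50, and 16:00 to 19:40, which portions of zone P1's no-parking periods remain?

02:20–03:40, 08:50–16:00, 19:40–20:50

Merge the first list: 01:30–03:40, 08:50–18:40, 19:20–20:50.
Merge the second list: 01:10–02:20, 16:00–19:40.
01:30–03:40 with B removed leaves 02:20–03:40.
08:50–18:40 with B removed leaves 08:50–16:00.
19:20–20:50 with B removed leaves 19:40–20:50.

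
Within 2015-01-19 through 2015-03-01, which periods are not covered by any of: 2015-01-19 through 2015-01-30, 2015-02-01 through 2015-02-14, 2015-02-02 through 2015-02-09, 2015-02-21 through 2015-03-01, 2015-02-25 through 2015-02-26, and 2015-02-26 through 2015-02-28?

After merging, the occupied span is 2015-01-19 through 2015-01-30, 2015-02-01 through 2015-02-14, 2015-02-21 through 2015-03-01.
Complement within 2015-01-19 through 2015-03-01: 2015-01-31 through 2015-01-31, 2015-02-15 through 2015-02-20.

2015-01-31 through 2015-01-31, 2015-02-15 through 2015-02-20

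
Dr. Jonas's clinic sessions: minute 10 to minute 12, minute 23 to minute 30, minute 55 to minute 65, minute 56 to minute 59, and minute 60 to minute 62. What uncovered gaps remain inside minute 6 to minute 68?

minute 6 to minute 10, minute 12 to minute 23, minute 30 to minute 55, minute 65 to minute 68

After merging, the occupied span is minute 10 to minute 12, minute 23 to minute 30, minute 55 to minute 65.
Gaps within minute 6 to minute 68: minute 6 to minute 10, minute 12 to minute 23, minute 30 to minute 55, minute 65 to minute 68.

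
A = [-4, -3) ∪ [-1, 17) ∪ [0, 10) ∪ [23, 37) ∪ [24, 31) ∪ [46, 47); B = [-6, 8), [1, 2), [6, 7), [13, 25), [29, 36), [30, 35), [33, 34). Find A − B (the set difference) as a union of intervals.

[8, 13) ∪ [25, 29) ∪ [36, 37) ∪ [46, 47)

First set merges to [-4, -3), [-1, 17), [23, 37), [46, 47).
Second set merges to [-6, 8), [13, 25), [29, 36).
[-4, -3) lies entirely inside B → drops out.
[-1, 17) with B removed leaves [8, 13).
[23, 37) with B removed leaves [25, 29), [36, 37).
[46, 47) is untouched.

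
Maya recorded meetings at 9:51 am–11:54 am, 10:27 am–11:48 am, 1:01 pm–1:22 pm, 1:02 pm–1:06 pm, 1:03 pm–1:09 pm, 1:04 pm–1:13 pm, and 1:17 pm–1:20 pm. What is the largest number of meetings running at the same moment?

At 1:04 pm, 4 of the intervals are simultaneously active.
No point has more.

4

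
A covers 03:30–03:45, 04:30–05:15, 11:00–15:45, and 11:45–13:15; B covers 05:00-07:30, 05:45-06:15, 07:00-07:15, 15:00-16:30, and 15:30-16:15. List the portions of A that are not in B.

03:30-03:45, 04:30-05:00, 11:00-15:00

First set merges to 03:30-03:45, 04:30-05:15, 11:00-15:45.
Second set merges to 05:00-07:30, 15:00-16:30.
03:30-03:45 is untouched.
04:30-05:15 with B removed leaves 04:30-05:00.
11:00-15:45 with B removed leaves 11:00-15:00.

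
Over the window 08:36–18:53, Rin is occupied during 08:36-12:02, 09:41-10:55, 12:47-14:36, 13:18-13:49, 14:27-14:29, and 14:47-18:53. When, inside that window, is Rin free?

The merged coverage is 08:36–12:02, 12:47–14:36, 14:47–18:53.
Complement within 08:36–18:53: 12:02–12:47, 14:36–14:47.

12:02–12:47, 14:36–14:47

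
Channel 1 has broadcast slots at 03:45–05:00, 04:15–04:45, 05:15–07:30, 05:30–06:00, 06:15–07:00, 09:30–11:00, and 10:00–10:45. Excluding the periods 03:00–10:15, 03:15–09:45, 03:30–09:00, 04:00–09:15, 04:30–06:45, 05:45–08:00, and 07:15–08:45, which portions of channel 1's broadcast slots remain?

First set merges to 03:45-05:00, 05:15-07:30, 09:30-11:00.
Second set merges to 03:00-10:15.
03:45-05:00: fully covered by B → removed.
05:15-07:30: fully covered by B → removed.
09:30-11:00 minus B → 10:15-11:00.

10:15-11:00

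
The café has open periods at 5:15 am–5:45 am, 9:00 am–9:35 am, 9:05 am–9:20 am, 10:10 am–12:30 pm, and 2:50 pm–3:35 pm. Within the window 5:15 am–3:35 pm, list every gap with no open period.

5:45 am–9:00 am, 9:35 am–10:10 am, 12:30 pm–2:50 pm

After merging, the occupied span is 5:15 am–5:45 am, 9:00 am–9:35 am, 10:10 am–12:30 pm, 2:50 pm–3:35 pm.
Uncovered inside 5:15 am–3:35 pm: 5:45 am–9:00 am, 9:35 am–10:10 am, 12:30 pm–2:50 pm.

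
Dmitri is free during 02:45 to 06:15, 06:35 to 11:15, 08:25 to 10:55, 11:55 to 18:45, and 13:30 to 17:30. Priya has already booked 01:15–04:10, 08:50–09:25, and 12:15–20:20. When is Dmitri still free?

04:10–06:15, 06:35–08:50, 09:25–11:15, 11:55–12:15

First set merges to 02:45–06:15, 06:35–11:15, 11:55–18:45.
02:45–06:15 minus B → 04:10–06:15.
06:35–11:15 minus B → 06:35–08:50, 09:25–11:15.
11:55–18:45 minus B → 11:55–12:15.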